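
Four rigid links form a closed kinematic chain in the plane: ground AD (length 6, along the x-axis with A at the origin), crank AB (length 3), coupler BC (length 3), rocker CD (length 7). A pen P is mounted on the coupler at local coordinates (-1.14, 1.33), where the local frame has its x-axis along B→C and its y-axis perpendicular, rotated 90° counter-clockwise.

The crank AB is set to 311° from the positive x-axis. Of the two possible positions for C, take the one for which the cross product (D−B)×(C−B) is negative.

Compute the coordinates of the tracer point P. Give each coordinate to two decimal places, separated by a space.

3.52 -1.45

A=(0,0), D=(6.00,0)
B = A + 3.00·(cos311°, sin311°) = (1.9682, -2.2641)
|BD| = 4.6241
circle(B,3.00) ∩ circle(D,7.00): a=-2.0132, h=2.2242
  candidates: C₊=(-0.8762,-1.3105) cross=10.285; C₋=(1.3019,-5.1892) cross=-10.285
  mode - wants cross < 0 → take C=(1.3019,-5.1892) (cross=-10.285)
ex = (C−B)/|BC| = (-0.2221,-0.9750); ey = (0.9750,-0.2221)
P = B + -1.14·ex + 1.33·ey = (3.5181,-1.4480)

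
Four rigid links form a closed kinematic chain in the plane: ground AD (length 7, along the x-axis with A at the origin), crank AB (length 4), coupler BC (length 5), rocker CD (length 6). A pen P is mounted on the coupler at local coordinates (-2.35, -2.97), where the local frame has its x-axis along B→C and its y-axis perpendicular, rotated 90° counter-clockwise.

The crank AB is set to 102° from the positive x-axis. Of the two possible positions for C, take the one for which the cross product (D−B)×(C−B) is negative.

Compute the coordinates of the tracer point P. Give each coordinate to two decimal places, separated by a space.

A=(0,0), D=(7.00,0)
B = A + 4.00·(cos102°, sin102°) = (-0.8316, 3.9126)
|BD| = 8.7546
circle(B,5.00) ∩ circle(D,6.00): a=3.7491, h=3.3083
  candidates: C₊=(4.0007,5.1965) cross=28.962; C₋=(1.0436,-0.7224) cross=-28.962
  mode - wants cross < 0 → take C=(1.0436,-0.7224) (cross=-28.962)
ex = (C−B)/|BC| = (0.3751,-0.9270); ey = (0.9270,0.3751)
P = B + -2.35·ex + -2.97·ey = (-4.4662,4.9771)

-4.47 4.98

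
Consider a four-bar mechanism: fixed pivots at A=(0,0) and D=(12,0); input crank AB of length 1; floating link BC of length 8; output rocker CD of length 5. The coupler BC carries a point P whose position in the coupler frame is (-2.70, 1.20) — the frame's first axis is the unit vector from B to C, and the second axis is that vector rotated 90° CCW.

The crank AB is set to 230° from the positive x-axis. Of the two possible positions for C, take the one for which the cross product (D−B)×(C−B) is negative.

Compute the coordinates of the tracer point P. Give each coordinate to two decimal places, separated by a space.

-3.18 0.74

A=(0,0), D=(12.00,0)
B = A + 1.00·(cos230°, sin230°) = (-0.6428, -0.7660)
|BD| = 12.6660
circle(B,8.00) ∩ circle(D,5.00): a=7.8725, h=1.4223
  candidates: C₊=(7.1293,1.1298) cross=18.015; C₋=(7.3014,-1.7096) cross=-18.015
  mode - wants cross < 0 → take C=(7.3014,-1.7096) (cross=-18.015)
ex = (C−B)/|BC| = (0.9930,-0.1179); ey = (0.1179,0.9930)
P = B + -2.70·ex + 1.20·ey = (-3.1824,0.7440)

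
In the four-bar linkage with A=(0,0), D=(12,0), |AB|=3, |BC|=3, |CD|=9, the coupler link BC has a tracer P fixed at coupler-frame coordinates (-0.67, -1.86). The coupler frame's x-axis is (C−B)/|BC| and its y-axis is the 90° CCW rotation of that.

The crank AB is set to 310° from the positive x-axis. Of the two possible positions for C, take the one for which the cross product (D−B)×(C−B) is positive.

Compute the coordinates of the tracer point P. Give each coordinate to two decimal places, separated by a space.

A=(0,0), D=(12.00,0)
B = A + 3.00·(cos310°, sin310°) = (1.9284, -2.2981)
|BD| = 10.3305
circle(B,3.00) ∩ circle(D,9.00): a=1.6804, h=2.4852
  candidates: C₊=(3.0138,0.4986) cross=25.673; C₋=(4.1195,-4.3472) cross=-25.673
  mode + wants cross > 0 → take C=(3.0138,0.4986) (cross=25.673)
ex = (C−B)/|BC| = (0.3618,0.9322); ey = (-0.9322,0.3618)
P = B + -0.67·ex + -1.86·ey = (3.4199,-3.5957)

3.42 -3.60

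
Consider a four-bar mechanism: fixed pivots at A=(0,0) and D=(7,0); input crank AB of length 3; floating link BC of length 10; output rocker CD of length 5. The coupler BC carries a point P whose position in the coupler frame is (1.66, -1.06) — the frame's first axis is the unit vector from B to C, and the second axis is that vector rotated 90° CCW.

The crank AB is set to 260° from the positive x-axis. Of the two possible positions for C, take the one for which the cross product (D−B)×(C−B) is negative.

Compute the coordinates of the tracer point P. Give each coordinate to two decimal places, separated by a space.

0.97 -4.24

A=(0,0), D=(7.00,0)
B = A + 3.00·(cos260°, sin260°) = (-0.5209, -2.9544)
|BD| = 8.0804
circle(B,10.00) ∩ circle(D,5.00): a=8.6811, h=4.9638
  candidates: C₊=(5.7442,4.8397) cross=40.110; C₋=(9.3739,-4.4005) cross=-40.110
  mode - wants cross < 0 → take C=(9.3739,-4.4005) (cross=-40.110)
ex = (C−B)/|BC| = (0.9895,-0.1446); ey = (0.1446,0.9895)
P = B + 1.66·ex + -1.06·ey = (0.9683,-4.2433)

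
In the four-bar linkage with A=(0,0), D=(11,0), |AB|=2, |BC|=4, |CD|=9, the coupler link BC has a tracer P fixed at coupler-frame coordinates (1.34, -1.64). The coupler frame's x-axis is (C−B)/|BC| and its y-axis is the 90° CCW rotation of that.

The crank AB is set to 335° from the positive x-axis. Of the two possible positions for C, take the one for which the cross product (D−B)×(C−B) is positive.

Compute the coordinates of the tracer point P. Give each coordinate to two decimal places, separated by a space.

3.67 0.17

A=(0,0), D=(11.00,0)
B = A + 2.00·(cos335°, sin335°) = (1.8126, -0.8452)
|BD| = 9.2262
circle(B,4.00) ∩ circle(D,9.00): a=1.0905, h=3.8485
  candidates: C₊=(2.5460,3.0870) cross=35.507; C₋=(3.2511,-4.5776) cross=-35.507
  mode + wants cross > 0 → take C=(2.5460,3.0870) (cross=35.507)
ex = (C−B)/|BC| = (0.1833,0.9830); ey = (-0.9830,0.1833)
P = B + 1.34·ex + -1.64·ey = (3.6705,0.1714)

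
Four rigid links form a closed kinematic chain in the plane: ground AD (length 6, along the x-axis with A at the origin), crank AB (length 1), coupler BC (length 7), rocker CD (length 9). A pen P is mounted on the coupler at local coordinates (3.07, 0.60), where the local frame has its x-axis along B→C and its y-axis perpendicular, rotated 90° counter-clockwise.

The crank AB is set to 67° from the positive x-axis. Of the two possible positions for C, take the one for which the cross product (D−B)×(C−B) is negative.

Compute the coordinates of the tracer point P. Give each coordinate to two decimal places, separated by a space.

0.50 -2.21

A=(0,0), D=(6.00,0)
B = A + 1.00·(cos67°, sin67°) = (0.3907, 0.9205)
|BD| = 5.6843
circle(B,7.00) ∩ circle(D,9.00): a=0.0274, h=6.9999
  candidates: C₊=(1.5513,7.8236) cross=39.790; C₋=(-0.7158,-5.9915) cross=-39.790
  mode - wants cross < 0 → take C=(-0.7158,-5.9915) (cross=-39.790)
ex = (C−B)/|BC| = (-0.1581,-0.9874); ey = (0.9874,-0.1581)
P = B + 3.07·ex + 0.60·ey = (0.4979,-2.2057)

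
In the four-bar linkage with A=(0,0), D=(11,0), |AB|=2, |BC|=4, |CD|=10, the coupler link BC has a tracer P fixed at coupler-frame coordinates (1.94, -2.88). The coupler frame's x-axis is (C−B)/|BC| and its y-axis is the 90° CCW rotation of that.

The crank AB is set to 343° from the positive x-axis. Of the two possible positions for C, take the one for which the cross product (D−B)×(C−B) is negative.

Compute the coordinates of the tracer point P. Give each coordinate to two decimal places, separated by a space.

A=(0,0), D=(11.00,0)
B = A + 2.00·(cos343°, sin343°) = (1.9126, -0.5847)
|BD| = 9.1062
circle(B,4.00) ∩ circle(D,10.00): a=-0.0592, h=3.9996
  candidates: C₊=(1.5967,3.4028) cross=36.421; C₋=(2.1104,-4.5799) cross=-36.421
  mode - wants cross < 0 → take C=(2.1104,-4.5799) (cross=-36.421)
ex = (C−B)/|BC| = (0.0494,-0.9988); ey = (0.9988,0.0494)
P = B + 1.94·ex + -2.88·ey = (-0.8679,-2.6648)

-0.87 -2.66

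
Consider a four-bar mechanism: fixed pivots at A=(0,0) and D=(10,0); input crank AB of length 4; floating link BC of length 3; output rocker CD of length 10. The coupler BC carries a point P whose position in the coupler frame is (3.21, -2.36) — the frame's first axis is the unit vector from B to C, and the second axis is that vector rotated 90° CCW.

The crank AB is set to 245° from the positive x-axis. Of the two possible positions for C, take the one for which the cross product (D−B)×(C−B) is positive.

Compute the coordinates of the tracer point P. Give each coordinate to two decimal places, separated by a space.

2.11 -2.41

A=(0,0), D=(10.00,0)
B = A + 4.00·(cos245°, sin245°) = (-1.6905, -3.6252)
|BD| = 12.2397
circle(B,3.00) ∩ circle(D,10.00): a=2.4024, h=1.7968
  candidates: C₊=(0.0720,-1.1975) cross=21.992; C₋=(1.1363,-4.6298) cross=-21.992
  mode + wants cross > 0 → take C=(0.0720,-1.1975) (cross=21.992)
ex = (C−B)/|BC| = (0.5875,0.8092); ey = (-0.8092,0.5875)
P = B + 3.21·ex + -2.36·ey = (2.1051,-2.4140)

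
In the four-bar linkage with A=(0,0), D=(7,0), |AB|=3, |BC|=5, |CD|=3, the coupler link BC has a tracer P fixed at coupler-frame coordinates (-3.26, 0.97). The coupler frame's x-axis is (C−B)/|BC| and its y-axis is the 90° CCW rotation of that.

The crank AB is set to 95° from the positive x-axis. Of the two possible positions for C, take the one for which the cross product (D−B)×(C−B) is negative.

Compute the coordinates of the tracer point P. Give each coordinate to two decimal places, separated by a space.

A=(0,0), D=(7.00,0)
B = A + 3.00·(cos95°, sin95°) = (-0.2615, 2.9886)
|BD| = 7.8524
circle(B,5.00) ∩ circle(D,3.00): a=4.9450, h=0.7395
  candidates: C₊=(4.5929,1.7904) cross=5.807; C₋=(4.0299,0.4227) cross=-5.807
  mode - wants cross < 0 → take C=(4.0299,0.4227) (cross=-5.807)
ex = (C−B)/|BC| = (0.8583,-0.5132); ey = (0.5132,0.8583)
P = B + -3.26·ex + 0.97·ey = (-2.5617,5.4941)

-2.56 5.49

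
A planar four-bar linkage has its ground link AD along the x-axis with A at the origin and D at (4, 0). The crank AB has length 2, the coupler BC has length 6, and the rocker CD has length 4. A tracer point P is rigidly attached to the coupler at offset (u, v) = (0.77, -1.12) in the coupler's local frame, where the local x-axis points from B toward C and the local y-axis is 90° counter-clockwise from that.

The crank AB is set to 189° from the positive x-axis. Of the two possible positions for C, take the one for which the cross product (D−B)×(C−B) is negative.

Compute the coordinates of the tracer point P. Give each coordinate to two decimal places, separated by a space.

-2.01 -1.67

A=(0,0), D=(4.00,0)
B = A + 2.00·(cos189°, sin189°) = (-1.9754, -0.3129)
|BD| = 5.9836
circle(B,6.00) ∩ circle(D,4.00): a=4.6630, h=3.7757
  candidates: C₊=(2.4838,3.7015) cross=22.592; C₋=(2.8787,-3.8396) cross=-22.592
  mode - wants cross < 0 → take C=(2.8787,-3.8396) (cross=-22.592)
ex = (C−B)/|BC| = (0.8090,-0.5878); ey = (0.5878,0.8090)
P = B + 0.77·ex + -1.12·ey = (-2.0108,-1.6716)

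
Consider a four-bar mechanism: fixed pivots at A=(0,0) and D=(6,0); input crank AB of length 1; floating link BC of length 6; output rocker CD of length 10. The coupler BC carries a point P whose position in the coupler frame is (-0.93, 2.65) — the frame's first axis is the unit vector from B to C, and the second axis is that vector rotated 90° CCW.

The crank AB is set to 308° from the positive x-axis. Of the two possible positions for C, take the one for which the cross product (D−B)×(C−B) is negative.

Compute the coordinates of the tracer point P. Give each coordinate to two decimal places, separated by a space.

A=(0,0), D=(6.00,0)
B = A + 1.00·(cos308°, sin308°) = (0.6157, -0.7880)
|BD| = 5.4417
circle(B,6.00) ∩ circle(D,10.00): a=-3.1597, h=5.1006
  candidates: C₊=(-3.2493,3.8013) cross=27.756; C₋=(-1.7721,-6.2924) cross=-27.756
  mode - wants cross < 0 → take C=(-1.7721,-6.2924) (cross=-27.756)
ex = (C−B)/|BC| = (-0.3980,-0.9174); ey = (0.9174,-0.3980)
P = B + -0.93·ex + 2.65·ey = (3.4169,-0.9894)

3.42 -0.99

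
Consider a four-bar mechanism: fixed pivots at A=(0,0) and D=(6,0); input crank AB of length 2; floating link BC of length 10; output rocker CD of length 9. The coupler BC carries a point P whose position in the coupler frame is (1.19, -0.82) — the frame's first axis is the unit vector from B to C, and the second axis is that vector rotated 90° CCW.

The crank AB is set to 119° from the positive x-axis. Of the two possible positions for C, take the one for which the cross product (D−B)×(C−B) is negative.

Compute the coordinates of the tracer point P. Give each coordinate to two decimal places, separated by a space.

A=(0,0), D=(6.00,0)
B = A + 2.00·(cos119°, sin119°) = (-0.9696, 1.7492)
|BD| = 7.1858
circle(B,10.00) ∩ circle(D,9.00): a=4.9149, h=8.7088
  candidates: C₊=(5.9175,8.9996) cross=62.580; C₋=(1.6775,-7.8940) cross=-62.580
  mode - wants cross < 0 → take C=(1.6775,-7.8940) (cross=-62.580)
ex = (C−B)/|BC| = (0.2647,-0.9643); ey = (0.9643,0.2647)
P = B + 1.19·ex + -0.82·ey = (-1.4454,0.3846)

-1.45 0.38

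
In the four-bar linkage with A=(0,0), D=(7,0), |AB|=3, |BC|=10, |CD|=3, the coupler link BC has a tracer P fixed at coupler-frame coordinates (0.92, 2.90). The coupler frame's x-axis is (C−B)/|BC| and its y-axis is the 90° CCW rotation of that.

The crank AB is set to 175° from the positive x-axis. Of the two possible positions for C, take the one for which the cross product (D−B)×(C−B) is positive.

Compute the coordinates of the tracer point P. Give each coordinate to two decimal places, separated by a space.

-2.89 3.30

A=(0,0), D=(7.00,0)
B = A + 3.00·(cos175°, sin175°) = (-2.9886, 0.2615)
|BD| = 9.9920
circle(B,10.00) ∩ circle(D,3.00): a=9.5496, h=2.9672
  candidates: C₊=(6.6354,2.9778) cross=29.648; C₋=(6.4801,-2.9546) cross=-29.648
  mode + wants cross > 0 → take C=(6.6354,2.9778) (cross=29.648)
ex = (C−B)/|BC| = (0.9624,0.2716); ey = (-0.2716,0.9624)
P = B + 0.92·ex + 2.90·ey = (-2.8909,3.3023)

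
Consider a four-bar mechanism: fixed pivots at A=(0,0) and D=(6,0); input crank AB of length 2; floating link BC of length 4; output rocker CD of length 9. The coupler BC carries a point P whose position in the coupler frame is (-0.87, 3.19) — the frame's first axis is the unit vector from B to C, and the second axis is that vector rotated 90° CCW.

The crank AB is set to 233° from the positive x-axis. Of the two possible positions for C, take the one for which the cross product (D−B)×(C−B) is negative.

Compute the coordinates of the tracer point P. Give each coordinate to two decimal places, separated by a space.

1.95 -0.61

A=(0,0), D=(6.00,0)
B = A + 2.00·(cos233°, sin233°) = (-1.2036, -1.5973)
|BD| = 7.3786
circle(B,4.00) ∩ circle(D,9.00): a=-0.7153, h=3.9355
  candidates: C₊=(-2.7539,2.0901) cross=29.039; C₋=(-1.0501,-5.5943) cross=-29.039
  mode - wants cross < 0 → take C=(-1.0501,-5.5943) (cross=-29.039)
ex = (C−B)/|BC| = (0.0384,-0.9993); ey = (0.9993,0.0384)
P = B + -0.87·ex + 3.19·ey = (1.9506,-0.6055)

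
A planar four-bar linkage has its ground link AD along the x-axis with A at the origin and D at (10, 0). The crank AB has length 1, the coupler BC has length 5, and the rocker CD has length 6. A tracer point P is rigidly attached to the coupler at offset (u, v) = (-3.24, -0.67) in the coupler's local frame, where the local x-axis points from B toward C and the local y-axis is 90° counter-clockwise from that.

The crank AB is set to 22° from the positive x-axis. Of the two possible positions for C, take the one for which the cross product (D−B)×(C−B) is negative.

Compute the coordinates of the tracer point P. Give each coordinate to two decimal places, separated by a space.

A=(0,0), D=(10.00,0)
B = A + 1.00·(cos22°, sin22°) = (0.9272, 0.3746)
|BD| = 9.0805
circle(B,5.00) ∩ circle(D,6.00): a=3.9346, h=3.0853
  candidates: C₊=(4.9857,3.2950) cross=28.016; C₋=(4.7311,-2.8704) cross=-28.016
  mode - wants cross < 0 → take C=(4.7311,-2.8704) (cross=-28.016)
ex = (C−B)/|BC| = (0.7608,-0.6490); ey = (0.6490,0.7608)
P = B + -3.24·ex + -0.67·ey = (-1.9726,1.9676)

-1.97 1.97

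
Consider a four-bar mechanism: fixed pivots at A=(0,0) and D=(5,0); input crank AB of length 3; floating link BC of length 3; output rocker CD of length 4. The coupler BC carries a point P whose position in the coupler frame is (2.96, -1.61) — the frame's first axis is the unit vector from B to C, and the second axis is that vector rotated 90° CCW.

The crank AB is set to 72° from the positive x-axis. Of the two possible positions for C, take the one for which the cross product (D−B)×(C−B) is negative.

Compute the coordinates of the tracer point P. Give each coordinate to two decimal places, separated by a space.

A=(0,0), D=(5.00,0)
B = A + 3.00·(cos72°, sin72°) = (0.9271, 2.8532)
|BD| = 4.9729
circle(B,3.00) ∩ circle(D,4.00): a=1.7826, h=2.4129
  candidates: C₊=(3.7715,3.8067) cross=11.999; C₋=(1.0027,-0.1459) cross=-11.999
  mode - wants cross < 0 → take C=(1.0027,-0.1459) (cross=-11.999)
ex = (C−B)/|BC| = (0.0252,-0.9997); ey = (0.9997,0.0252)
P = B + 2.96·ex + -1.61·ey = (-0.6078,-0.1465)

-0.61 -0.15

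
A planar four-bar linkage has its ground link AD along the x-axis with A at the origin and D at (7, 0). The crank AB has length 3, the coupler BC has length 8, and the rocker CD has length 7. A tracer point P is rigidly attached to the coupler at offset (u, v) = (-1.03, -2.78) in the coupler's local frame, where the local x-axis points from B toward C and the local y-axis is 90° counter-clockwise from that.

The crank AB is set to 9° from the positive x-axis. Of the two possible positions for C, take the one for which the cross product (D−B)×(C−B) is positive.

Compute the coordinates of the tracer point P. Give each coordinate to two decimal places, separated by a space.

A=(0,0), D=(7.00,0)
B = A + 3.00·(cos9°, sin9°) = (2.9631, 0.4693)
|BD| = 4.0641
circle(B,8.00) ∩ circle(D,7.00): a=3.8775, h=6.9975
  candidates: C₊=(7.6226,6.9723) cross=28.439; C₋=(6.0066,-6.9291) cross=-28.439
  mode + wants cross > 0 → take C=(7.6226,6.9723) (cross=28.439)
ex = (C−B)/|BC| = (0.5824,0.8129); ey = (-0.8129,0.5824)
P = B + -1.03·ex + -2.78·ey = (4.6229,-1.9872)

4.62 -1.99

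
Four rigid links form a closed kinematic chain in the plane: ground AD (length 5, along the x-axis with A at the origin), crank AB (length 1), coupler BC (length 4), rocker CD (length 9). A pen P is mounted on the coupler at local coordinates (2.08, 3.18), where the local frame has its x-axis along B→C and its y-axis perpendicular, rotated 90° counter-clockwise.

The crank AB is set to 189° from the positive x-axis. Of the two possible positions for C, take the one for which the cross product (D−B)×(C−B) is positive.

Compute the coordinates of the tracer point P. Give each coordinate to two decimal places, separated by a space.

A=(0,0), D=(5.00,0)
B = A + 1.00·(cos189°, sin189°) = (-0.9877, -0.1564)
|BD| = 5.9897
circle(B,4.00) ∩ circle(D,9.00): a=-2.4311, h=3.1764
  candidates: C₊=(-3.5009,2.9554) cross=19.026; C₋=(-3.3350,-3.3953) cross=-19.026
  mode + wants cross > 0 → take C=(-3.5009,2.9554) (cross=19.026)
ex = (C−B)/|BC| = (-0.6283,0.7780); ey = (-0.7780,-0.6283)
P = B + 2.08·ex + 3.18·ey = (-4.7685,-0.5363)

-4.77 -0.54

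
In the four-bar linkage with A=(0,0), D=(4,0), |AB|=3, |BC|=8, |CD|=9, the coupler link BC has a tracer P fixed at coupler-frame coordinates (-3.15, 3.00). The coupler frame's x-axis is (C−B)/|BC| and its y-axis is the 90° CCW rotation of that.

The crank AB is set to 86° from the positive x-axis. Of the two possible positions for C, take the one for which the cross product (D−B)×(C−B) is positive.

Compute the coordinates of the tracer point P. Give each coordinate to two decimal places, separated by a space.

-4.13 2.73

A=(0,0), D=(4.00,0)
B = A + 3.00·(cos86°, sin86°) = (0.2093, 2.9927)
|BD| = 4.8297
circle(B,8.00) ∩ circle(D,9.00): a=0.6549, h=7.9731
  candidates: C₊=(5.6638,8.8449) cross=38.508; C₋=(-4.2172,-3.6711) cross=-38.508
  mode + wants cross > 0 → take C=(5.6638,8.8449) (cross=38.508)
ex = (C−B)/|BC| = (0.6818,0.7315); ey = (-0.7315,0.6818)
P = B + -3.15·ex + 3.00·ey = (-4.1330,2.7338)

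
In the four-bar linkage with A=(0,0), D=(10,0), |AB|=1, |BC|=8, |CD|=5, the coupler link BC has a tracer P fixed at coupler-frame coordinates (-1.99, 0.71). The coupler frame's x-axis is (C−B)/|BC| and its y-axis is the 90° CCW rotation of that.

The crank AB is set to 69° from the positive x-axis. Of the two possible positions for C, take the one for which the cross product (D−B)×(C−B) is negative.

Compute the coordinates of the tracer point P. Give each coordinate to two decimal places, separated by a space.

-0.82 2.69

A=(0,0), D=(10.00,0)
B = A + 1.00·(cos69°, sin69°) = (0.3584, 0.9336)
|BD| = 9.6867
circle(B,8.00) ∩ circle(D,5.00): a=6.8564, h=4.1218
  candidates: C₊=(7.5801,4.3754) cross=39.927; C₋=(6.7856,-3.8299) cross=-39.927
  mode - wants cross < 0 → take C=(6.7856,-3.8299) (cross=-39.927)
ex = (C−B)/|BC| = (0.8034,-0.5954); ey = (0.5954,0.8034)
P = B + -1.99·ex + 0.71·ey = (-0.8177,2.6889)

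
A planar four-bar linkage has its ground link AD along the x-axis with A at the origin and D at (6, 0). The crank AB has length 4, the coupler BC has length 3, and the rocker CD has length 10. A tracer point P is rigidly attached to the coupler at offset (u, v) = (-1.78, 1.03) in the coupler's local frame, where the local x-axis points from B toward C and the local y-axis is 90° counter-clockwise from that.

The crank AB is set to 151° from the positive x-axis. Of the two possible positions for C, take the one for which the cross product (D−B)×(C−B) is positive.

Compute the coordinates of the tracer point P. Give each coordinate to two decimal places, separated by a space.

A=(0,0), D=(6.00,0)
B = A + 4.00·(cos151°, sin151°) = (-3.4985, 1.9392)
|BD| = 9.6944
circle(B,3.00) ∩ circle(D,10.00): a=0.1538, h=2.9961
  candidates: C₊=(-2.7485,4.8440) cross=29.045; C₋=(-3.9471,-1.0270) cross=-29.045
  mode + wants cross > 0 → take C=(-2.7485,4.8440) (cross=29.045)
ex = (C−B)/|BC| = (0.2500,0.9682); ey = (-0.9682,0.2500)
P = B + -1.78·ex + 1.03·ey = (-4.9408,0.4733)

-4.94 0.47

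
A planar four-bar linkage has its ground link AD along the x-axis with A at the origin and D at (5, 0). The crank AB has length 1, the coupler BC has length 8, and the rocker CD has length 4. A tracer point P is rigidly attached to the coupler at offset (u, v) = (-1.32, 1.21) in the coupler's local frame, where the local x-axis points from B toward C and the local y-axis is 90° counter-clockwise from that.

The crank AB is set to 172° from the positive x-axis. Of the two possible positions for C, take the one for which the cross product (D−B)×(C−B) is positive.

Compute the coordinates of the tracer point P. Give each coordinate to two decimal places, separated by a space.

A=(0,0), D=(5.00,0)
B = A + 1.00·(cos172°, sin172°) = (-0.9903, 0.1392)
|BD| = 5.9919
circle(B,8.00) ∩ circle(D,4.00): a=7.0014, h=3.8705
  candidates: C₊=(6.0991,3.8460) cross=23.192; C₋=(5.9193,-3.8929) cross=-23.192
  mode + wants cross > 0 → take C=(6.0991,3.8460) (cross=23.192)
ex = (C−B)/|BC| = (0.8862,0.4634); ey = (-0.4634,0.8862)
P = B + -1.32·ex + 1.21·ey = (-2.7207,0.5998)

-2.72 0.60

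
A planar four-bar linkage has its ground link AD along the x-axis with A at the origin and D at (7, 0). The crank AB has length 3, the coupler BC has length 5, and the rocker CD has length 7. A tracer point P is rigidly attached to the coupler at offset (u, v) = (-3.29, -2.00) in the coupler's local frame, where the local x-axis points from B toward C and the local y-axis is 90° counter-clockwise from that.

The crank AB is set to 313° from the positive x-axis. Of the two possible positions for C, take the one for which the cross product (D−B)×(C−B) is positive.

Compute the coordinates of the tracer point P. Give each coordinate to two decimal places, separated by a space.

A=(0,0), D=(7.00,0)
B = A + 3.00·(cos313°, sin313°) = (2.0460, -2.1941)
|BD| = 5.4181
circle(B,5.00) ∩ circle(D,7.00): a=0.4943, h=4.9755
  candidates: C₊=(0.4831,2.5554) cross=26.958; C₋=(4.5128,-6.5432) cross=-26.958
  mode + wants cross > 0 → take C=(0.4831,2.5554) (cross=26.958)
ex = (C−B)/|BC| = (-0.3126,0.9499); ey = (-0.9499,-0.3126)
P = B + -3.29·ex + -2.00·ey = (4.9742,-4.6940)

4.97 -4.69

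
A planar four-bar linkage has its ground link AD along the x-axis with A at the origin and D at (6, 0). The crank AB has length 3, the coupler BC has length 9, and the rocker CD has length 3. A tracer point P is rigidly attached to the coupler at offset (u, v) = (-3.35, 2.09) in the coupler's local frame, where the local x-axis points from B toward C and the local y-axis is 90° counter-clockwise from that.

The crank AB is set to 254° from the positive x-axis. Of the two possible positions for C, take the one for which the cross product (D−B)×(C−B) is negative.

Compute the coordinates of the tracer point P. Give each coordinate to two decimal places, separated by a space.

A=(0,0), D=(6.00,0)
B = A + 3.00·(cos254°, sin254°) = (-0.8269, -2.8838)
|BD| = 7.4110
circle(B,9.00) ∩ circle(D,3.00): a=8.5631, h=2.7699
  candidates: C₊=(5.9835,3.0000) cross=20.528; C₋=(8.1392,-2.1033) cross=-20.528
  mode - wants cross < 0 → take C=(8.1392,-2.1033) (cross=-20.528)
ex = (C−B)/|BC| = (0.9962,0.0867); ey = (-0.0867,0.9962)
P = B + -3.35·ex + 2.09·ey = (-4.3455,-1.0922)

-4.35 -1.09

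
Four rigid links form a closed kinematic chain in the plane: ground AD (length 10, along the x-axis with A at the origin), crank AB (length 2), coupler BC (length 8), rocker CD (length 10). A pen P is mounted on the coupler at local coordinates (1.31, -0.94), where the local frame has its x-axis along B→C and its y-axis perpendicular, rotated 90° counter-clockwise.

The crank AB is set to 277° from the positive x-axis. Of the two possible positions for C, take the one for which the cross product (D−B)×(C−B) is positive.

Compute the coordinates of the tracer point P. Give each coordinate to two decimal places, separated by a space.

A=(0,0), D=(10.00,0)
B = A + 2.00·(cos277°, sin277°) = (0.2437, -1.9851)
|BD| = 9.9562
circle(B,8.00) ∩ circle(D,10.00): a=3.1702, h=7.3451
  candidates: C₊=(1.8858,5.8446) cross=73.129; C₋=(4.8147,-8.5506) cross=-73.129
  mode + wants cross > 0 → take C=(1.8858,5.8446) (cross=73.129)
ex = (C−B)/|BC| = (0.2053,0.9787); ey = (-0.9787,0.2053)
P = B + 1.31·ex + -0.94·ey = (1.4326,-0.8959)

1.43 -0.90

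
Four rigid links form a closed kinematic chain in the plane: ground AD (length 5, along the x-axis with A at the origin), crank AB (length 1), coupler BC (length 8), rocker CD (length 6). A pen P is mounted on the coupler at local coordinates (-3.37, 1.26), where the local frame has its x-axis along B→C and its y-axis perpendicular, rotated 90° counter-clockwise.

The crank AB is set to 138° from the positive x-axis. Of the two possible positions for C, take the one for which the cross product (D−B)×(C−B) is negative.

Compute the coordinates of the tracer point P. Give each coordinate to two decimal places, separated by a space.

-1.64 4.15

A=(0,0), D=(5.00,0)
B = A + 1.00·(cos138°, sin138°) = (-0.7431, 0.6691)
|BD| = 5.7820
circle(B,8.00) ∩ circle(D,6.00): a=5.3123, h=5.9816
  candidates: C₊=(5.2257,5.9958) cross=34.586; C₋=(3.8412,-5.8870) cross=-34.586
  mode - wants cross < 0 → take C=(3.8412,-5.8870) (cross=-34.586)
ex = (C−B)/|BC| = (0.5730,-0.8195); ey = (0.8195,0.5730)
P = B + -3.37·ex + 1.26·ey = (-1.6417,4.1530)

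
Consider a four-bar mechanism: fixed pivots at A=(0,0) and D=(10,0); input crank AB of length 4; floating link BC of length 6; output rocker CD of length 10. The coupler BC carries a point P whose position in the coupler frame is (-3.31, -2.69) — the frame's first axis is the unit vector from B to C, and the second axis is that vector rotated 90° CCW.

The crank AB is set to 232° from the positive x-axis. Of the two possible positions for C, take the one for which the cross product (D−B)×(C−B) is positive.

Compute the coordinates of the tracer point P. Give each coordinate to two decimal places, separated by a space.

A=(0,0), D=(10.00,0)
B = A + 4.00·(cos232°, sin232°) = (-2.4626, -3.1520)
|BD| = 12.8551
circle(B,6.00) ∩ circle(D,10.00): a=3.9382, h=4.5266
  candidates: C₊=(0.2455,2.2020) cross=58.190; C₋=(2.4653,-6.5748) cross=-58.190
  mode + wants cross > 0 → take C=(0.2455,2.2020) (cross=58.190)
ex = (C−B)/|BC| = (0.4514,0.8923); ey = (-0.8923,0.4514)
P = B + -3.31·ex + -2.69·ey = (-1.5562,-7.3198)

-1.56 -7.32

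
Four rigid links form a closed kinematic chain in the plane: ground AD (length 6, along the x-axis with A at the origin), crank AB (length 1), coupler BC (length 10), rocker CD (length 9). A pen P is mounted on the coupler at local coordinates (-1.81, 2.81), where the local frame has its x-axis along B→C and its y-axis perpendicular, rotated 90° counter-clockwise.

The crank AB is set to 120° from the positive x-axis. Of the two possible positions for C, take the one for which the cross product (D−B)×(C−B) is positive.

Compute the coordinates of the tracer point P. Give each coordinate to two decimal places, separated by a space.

-3.84 1.04

A=(0,0), D=(6.00,0)
B = A + 1.00·(cos120°, sin120°) = (-0.5000, 0.8660)
|BD| = 6.5574
circle(B,10.00) ∩ circle(D,9.00): a=4.7275, h=8.8120
  candidates: C₊=(5.3498,8.9765) cross=57.784; C₋=(3.0223,-8.4931) cross=-57.784
  mode + wants cross > 0 → take C=(5.3498,8.9765) (cross=57.784)
ex = (C−B)/|BC| = (0.5850,0.8110); ey = (-0.8110,0.5850)
P = B + -1.81·ex + 2.81·ey = (-3.8379,1.0418)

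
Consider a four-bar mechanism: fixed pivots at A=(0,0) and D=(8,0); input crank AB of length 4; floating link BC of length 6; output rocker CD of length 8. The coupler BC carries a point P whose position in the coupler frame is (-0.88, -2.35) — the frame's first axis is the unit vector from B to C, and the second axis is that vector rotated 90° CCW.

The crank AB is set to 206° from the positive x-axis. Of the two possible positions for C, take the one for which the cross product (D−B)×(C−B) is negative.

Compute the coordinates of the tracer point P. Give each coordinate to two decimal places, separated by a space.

-5.54 -3.34

A=(0,0), D=(8.00,0)
B = A + 4.00·(cos206°, sin206°) = (-3.5952, -1.7535)
|BD| = 11.7270
circle(B,6.00) ∩ circle(D,8.00): a=4.6697, h=3.7675
  candidates: C₊=(0.4587,2.6699) cross=44.182; C₋=(1.5853,-4.7804) cross=-44.182
  mode - wants cross < 0 → take C=(1.5853,-4.7804) (cross=-44.182)
ex = (C−B)/|BC| = (0.8634,-0.5045); ey = (0.5045,0.8634)
P = B + -0.88·ex + -2.35·ey = (-5.5405,-3.3386)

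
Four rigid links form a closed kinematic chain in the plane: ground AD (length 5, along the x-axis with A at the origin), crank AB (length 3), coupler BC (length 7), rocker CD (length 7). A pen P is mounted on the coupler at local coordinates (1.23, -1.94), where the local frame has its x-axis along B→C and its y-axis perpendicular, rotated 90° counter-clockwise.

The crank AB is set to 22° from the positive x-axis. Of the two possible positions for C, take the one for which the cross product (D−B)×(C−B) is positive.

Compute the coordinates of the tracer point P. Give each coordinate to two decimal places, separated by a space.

5.07 0.93

A=(0,0), D=(5.00,0)
B = A + 3.00·(cos22°, sin22°) = (2.7816, 1.1238)
|BD| = 2.4869
circle(B,7.00) ∩ circle(D,7.00): a=1.2434, h=6.8887
  candidates: C₊=(7.0038,6.7071) cross=17.131; C₋=(0.7778,-5.5833) cross=-17.131
  mode + wants cross > 0 → take C=(7.0038,6.7071) (cross=17.131)
ex = (C−B)/|BC| = (0.6032,0.7976); ey = (-0.7976,0.6032)
P = B + 1.23·ex + -1.94·ey = (5.0708,0.9347)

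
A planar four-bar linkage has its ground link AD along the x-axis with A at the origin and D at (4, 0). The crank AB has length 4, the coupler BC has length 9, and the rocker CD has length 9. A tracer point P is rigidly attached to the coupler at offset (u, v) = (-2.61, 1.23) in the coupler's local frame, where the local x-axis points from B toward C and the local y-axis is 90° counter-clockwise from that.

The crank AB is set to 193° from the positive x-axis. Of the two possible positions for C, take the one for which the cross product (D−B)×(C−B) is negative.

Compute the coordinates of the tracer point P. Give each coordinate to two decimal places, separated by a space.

-4.27 1.96

A=(0,0), D=(4.00,0)
B = A + 4.00·(cos193°, sin193°) = (-3.8975, -0.8998)
|BD| = 7.9486
circle(B,9.00) ∩ circle(D,9.00): a=3.9743, h=8.0750
  candidates: C₊=(-0.8629,7.5732) cross=64.184; C₋=(0.9654,-8.4730) cross=-64.184
  mode - wants cross < 0 → take C=(0.9654,-8.4730) (cross=-64.184)
ex = (C−B)/|BC| = (0.5403,-0.8415); ey = (0.8415,0.5403)
P = B + -2.61·ex + 1.23·ey = (-4.2727,1.9610)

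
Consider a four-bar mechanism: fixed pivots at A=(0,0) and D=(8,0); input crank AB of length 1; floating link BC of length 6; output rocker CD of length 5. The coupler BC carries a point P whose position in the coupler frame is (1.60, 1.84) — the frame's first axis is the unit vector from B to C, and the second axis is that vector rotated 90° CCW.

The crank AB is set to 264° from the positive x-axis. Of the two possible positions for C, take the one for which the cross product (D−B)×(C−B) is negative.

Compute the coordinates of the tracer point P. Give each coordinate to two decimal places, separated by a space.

2.21 -0.22

A=(0,0), D=(8.00,0)
B = A + 1.00·(cos264°, sin264°) = (-0.1045, -0.9945)
|BD| = 8.1653
circle(B,6.00) ∩ circle(D,5.00): a=4.7562, h=3.6576
  candidates: C₊=(4.1708,3.2152) cross=29.866; C₋=(5.0618,-4.0456) cross=-29.866
  mode - wants cross < 0 → take C=(5.0618,-4.0456) (cross=-29.866)
ex = (C−B)/|BC| = (0.8611,-0.5085); ey = (0.5085,0.8611)
P = B + 1.60·ex + 1.84·ey = (2.2088,-0.2238)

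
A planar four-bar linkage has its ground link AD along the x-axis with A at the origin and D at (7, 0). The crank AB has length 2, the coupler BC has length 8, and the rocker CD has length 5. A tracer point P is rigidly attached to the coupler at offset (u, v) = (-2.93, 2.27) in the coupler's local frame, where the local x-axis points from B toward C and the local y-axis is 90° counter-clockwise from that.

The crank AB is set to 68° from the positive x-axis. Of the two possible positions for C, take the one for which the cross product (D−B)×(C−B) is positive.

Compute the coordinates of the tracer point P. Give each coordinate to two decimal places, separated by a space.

A=(0,0), D=(7.00,0)
B = A + 2.00·(cos68°, sin68°) = (0.7492, 1.8544)
|BD| = 6.5200
circle(B,8.00) ∩ circle(D,5.00): a=6.2508, h=4.9927
  candidates: C₊=(8.1619,4.8631) cross=32.553; C₋=(5.3219,-4.7100) cross=-32.553
  mode + wants cross > 0 → take C=(8.1619,4.8631) (cross=32.553)
ex = (C−B)/|BC| = (0.9266,0.3761); ey = (-0.3761,0.9266)
P = B + -2.93·ex + 2.27·ey = (-2.8194,2.8557)

-2.82 2.86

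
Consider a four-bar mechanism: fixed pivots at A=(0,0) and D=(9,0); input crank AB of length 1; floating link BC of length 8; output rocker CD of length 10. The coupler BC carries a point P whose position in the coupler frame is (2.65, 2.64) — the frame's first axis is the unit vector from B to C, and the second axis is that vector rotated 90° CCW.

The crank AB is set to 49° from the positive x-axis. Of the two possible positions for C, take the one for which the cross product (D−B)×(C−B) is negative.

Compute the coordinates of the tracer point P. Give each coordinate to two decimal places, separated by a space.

A=(0,0), D=(9.00,0)
B = A + 1.00·(cos49°, sin49°) = (0.6561, 0.7547)
|BD| = 8.3780
circle(B,8.00) ∩ circle(D,10.00): a=2.0405, h=7.7354
  candidates: C₊=(3.3851,8.2748) cross=64.807; C₋=(1.9915,-7.1330) cross=-64.807
  mode - wants cross < 0 → take C=(1.9915,-7.1330) (cross=-64.807)
ex = (C−B)/|BC| = (0.1669,-0.9860); ey = (0.9860,0.1669)
P = B + 2.65·ex + 2.64·ey = (3.7014,-1.4174)

3.70 -1.42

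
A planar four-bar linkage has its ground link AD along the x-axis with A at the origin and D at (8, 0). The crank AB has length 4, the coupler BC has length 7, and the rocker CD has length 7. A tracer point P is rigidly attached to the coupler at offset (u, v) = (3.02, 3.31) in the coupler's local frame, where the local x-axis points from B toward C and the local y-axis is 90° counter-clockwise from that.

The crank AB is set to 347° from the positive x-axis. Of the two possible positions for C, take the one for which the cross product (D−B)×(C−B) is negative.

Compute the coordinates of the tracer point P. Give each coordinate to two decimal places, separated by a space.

8.27 -1.87

A=(0,0), D=(8.00,0)
B = A + 4.00·(cos347°, sin347°) = (3.8975, -0.8998)
|BD| = 4.2000
circle(B,7.00) ∩ circle(D,7.00): a=2.1000, h=6.6776
  candidates: C₊=(4.5182,6.0726) cross=28.046; C₋=(7.3793,-6.9724) cross=-28.046
  mode - wants cross < 0 → take C=(7.3793,-6.9724) (cross=-28.046)
ex = (C−B)/|BC| = (0.4974,-0.8675); ey = (0.8675,0.4974)
P = B + 3.02·ex + 3.31·ey = (8.2711,-1.8733)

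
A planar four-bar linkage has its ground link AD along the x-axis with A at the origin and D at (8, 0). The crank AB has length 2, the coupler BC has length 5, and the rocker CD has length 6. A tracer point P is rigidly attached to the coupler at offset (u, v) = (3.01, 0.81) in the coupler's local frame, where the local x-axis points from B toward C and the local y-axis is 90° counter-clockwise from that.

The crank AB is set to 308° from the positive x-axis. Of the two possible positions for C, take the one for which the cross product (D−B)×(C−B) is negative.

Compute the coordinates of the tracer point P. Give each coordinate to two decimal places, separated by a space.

3.95 -3.10

A=(0,0), D=(8.00,0)
B = A + 2.00·(cos308°, sin308°) = (1.2313, -1.5760)
|BD| = 6.9497
circle(B,5.00) ∩ circle(D,6.00): a=2.6835, h=4.2189
  candidates: C₊=(2.8881,3.1415) cross=29.320; C₋=(4.8016,-5.0765) cross=-29.320
  mode - wants cross < 0 → take C=(4.8016,-5.0765) (cross=-29.320)
ex = (C−B)/|BC| = (0.7141,-0.7001); ey = (0.7001,0.7141)
P = B + 3.01·ex + 0.81·ey = (3.9477,-3.1049)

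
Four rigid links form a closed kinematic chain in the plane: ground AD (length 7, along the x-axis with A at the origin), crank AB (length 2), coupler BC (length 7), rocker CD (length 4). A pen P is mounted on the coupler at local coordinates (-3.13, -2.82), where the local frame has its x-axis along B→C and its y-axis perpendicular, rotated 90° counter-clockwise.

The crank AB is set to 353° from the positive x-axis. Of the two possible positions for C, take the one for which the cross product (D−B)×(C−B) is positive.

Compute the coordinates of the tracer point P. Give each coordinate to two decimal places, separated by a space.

1.17 -4.38

A=(0,0), D=(7.00,0)
B = A + 2.00·(cos353°, sin353°) = (1.9851, -0.2437)
|BD| = 5.0208
circle(B,7.00) ∩ circle(D,4.00): a=5.7967, h=3.9240
  candidates: C₊=(7.5845,3.9571) cross=19.702; C₋=(7.9655,-3.8817) cross=-19.702
  mode + wants cross > 0 → take C=(7.5845,3.9571) (cross=19.702)
ex = (C−B)/|BC| = (0.7999,0.6001); ey = (-0.6001,0.7999)
P = B + -3.13·ex + -2.82·ey = (1.1737,-4.3779)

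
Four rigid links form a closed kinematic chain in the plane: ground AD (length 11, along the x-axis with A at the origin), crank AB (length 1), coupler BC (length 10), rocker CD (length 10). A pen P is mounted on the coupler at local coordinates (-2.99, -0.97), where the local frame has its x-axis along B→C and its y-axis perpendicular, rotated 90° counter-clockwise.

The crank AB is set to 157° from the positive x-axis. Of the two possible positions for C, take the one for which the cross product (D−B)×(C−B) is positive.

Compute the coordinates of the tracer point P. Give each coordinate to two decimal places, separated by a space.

A=(0,0), D=(11.00,0)
B = A + 1.00·(cos157°, sin157°) = (-0.9205, 0.3907)
|BD| = 11.9269
circle(B,10.00) ∩ circle(D,10.00): a=5.9635, h=8.0273
  candidates: C₊=(5.3027,8.2183) cross=95.741; C₋=(4.7768,-7.8276) cross=-95.741
  mode + wants cross > 0 → take C=(5.3027,8.2183) (cross=95.741)
ex = (C−B)/|BC| = (0.6223,0.7828); ey = (-0.7828,0.6223)
P = B + -2.99·ex + -0.97·ey = (-2.0220,-2.5534)

-2.02 -2.55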